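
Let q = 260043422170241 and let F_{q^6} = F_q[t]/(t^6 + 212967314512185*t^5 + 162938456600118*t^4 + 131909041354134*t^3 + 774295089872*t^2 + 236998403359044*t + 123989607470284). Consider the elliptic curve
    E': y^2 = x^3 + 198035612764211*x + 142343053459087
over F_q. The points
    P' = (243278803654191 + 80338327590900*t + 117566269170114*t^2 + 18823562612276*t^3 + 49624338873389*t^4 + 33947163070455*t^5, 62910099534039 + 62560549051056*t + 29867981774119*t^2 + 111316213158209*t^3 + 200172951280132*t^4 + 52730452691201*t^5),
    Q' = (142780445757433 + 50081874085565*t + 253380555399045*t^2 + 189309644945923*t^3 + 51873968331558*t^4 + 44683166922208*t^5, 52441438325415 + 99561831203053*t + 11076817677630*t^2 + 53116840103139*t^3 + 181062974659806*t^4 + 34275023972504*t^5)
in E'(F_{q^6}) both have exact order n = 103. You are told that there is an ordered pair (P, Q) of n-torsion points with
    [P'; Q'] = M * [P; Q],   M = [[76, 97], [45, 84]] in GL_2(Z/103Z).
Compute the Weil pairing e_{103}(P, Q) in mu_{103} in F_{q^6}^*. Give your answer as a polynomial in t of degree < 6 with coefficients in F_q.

64243373861764 + 63268142114007*t + 54752459526914*t^2 + 141121981634899*t^3 + 45471095480310*t^4 + 54063268658441*t^5

Since e_{103}(P,P)=e_{103}(Q,Q)=1 and e_{103}(Q,P)=e_{103}(P,Q)^{-1}, expanding e_{103}(76*P + 97*Q,45*P + 84*Q) leaves e(P,Q)^det(M).
76*84 - 97*45 = 2019; reduced mod 103: det = 62, inverse 5.
7-bit Miller (1100111) on E'/F_{260043422170241} with a'=198035612764211, b'=142343053459087: accumulate tangent/chord ratios at Q'+S and P'+S'.
e_{103}(P',Q') = 138259559487282 + 48694912467742*t + 205638331227515*t^2 + 117644268809700*t^3 + 162134692291692*t^4 + 47485996898294*t^5.
Finally e_{103}(P,Q) = 64243373861764 + 63268142114007*t + 54752459526914*t^2 + 141121981634899*t^3 + 45471095480310*t^4 + 54063268658441*t^5.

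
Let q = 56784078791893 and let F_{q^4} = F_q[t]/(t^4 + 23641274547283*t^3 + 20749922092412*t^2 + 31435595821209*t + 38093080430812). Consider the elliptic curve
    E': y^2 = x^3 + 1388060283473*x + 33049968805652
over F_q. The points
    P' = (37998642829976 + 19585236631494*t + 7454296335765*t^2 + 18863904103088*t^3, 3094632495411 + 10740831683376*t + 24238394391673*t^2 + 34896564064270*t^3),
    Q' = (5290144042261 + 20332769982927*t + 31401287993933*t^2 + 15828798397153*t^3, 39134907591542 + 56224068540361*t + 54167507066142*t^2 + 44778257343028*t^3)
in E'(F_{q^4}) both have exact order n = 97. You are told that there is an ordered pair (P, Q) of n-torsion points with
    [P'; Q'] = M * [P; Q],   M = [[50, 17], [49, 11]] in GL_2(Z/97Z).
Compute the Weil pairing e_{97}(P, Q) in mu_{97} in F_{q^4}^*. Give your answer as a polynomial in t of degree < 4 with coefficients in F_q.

3467400149686 + 41542962812088*t + 51735394391687*t^2 + 49597631998576*t^3

Since e_{97}(P,P)=e_{97}(Q,Q)=1 and e_{97}(Q,P)=e_{97}(P,Q)^{-1}, expanding e_{97}(50*P + 17*Q,49*P + 11*Q) leaves e(P,Q)^det(M).
So e_{97}(P,Q) = e_{97}(P',Q')^{85}, since 8*85 = 1 mod 97.
n = 97 = (1100001)_2 (7 bits, wt 3); accumulate f_{97,P'}(Q'+S)/f_{97,P'}(S) along the 6-step ladder.
Miller gives e_{97}(P',Q') = 36755668075807 + 26107222660442*t + 35955496287563*t^2 + 7582117949655*t^3 in F_{56784078791893^4}.
e_{97}(P,Q) = (36755668075807 + 26107222660442*t + 35955496287563*t^2 + 7582117949655*t^3)^{85} = 3467400149686 + 41542962812088*t + 51735394391687*t^2 + 49597631998576*t^3.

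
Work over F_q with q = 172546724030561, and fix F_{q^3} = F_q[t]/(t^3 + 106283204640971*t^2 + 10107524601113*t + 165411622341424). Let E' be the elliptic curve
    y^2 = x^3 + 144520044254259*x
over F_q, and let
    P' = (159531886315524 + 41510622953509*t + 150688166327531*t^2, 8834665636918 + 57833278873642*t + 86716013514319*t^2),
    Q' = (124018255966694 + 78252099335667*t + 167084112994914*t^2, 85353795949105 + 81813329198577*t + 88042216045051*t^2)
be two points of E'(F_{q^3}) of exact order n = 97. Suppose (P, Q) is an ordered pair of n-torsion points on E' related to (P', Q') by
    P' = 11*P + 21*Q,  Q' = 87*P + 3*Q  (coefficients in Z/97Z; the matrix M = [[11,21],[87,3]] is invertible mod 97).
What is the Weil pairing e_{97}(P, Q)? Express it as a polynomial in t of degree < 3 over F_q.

69786673316363 + 169177501255214*t + 85001724226915*t^2

e_{97} is bilinear + alternating on E[97], so e_{97}(11*P + 21*Q, 87*P + 3*Q) = e_{97}(P,Q)^(11*3-21*87).
Hence e(P,Q) = e(P',Q')^{2} where 2 = 49^{-1} mod 97.
Run Miller on y^2=x^3+144520044254259*x over F_{172546724030561}: ladder 1100001 (7 bits); e = f_P(D_Q)/f_Q(D_P).
f_P(D_Q)/f_Q(D_P) = 75534659581647 + 41716050014835*t + 21451188808474*t^2.
Raise to 2: e(P,Q) = 69786673316363 + 169177501255214*t + 85001724226915*t^2 in mu_{97}.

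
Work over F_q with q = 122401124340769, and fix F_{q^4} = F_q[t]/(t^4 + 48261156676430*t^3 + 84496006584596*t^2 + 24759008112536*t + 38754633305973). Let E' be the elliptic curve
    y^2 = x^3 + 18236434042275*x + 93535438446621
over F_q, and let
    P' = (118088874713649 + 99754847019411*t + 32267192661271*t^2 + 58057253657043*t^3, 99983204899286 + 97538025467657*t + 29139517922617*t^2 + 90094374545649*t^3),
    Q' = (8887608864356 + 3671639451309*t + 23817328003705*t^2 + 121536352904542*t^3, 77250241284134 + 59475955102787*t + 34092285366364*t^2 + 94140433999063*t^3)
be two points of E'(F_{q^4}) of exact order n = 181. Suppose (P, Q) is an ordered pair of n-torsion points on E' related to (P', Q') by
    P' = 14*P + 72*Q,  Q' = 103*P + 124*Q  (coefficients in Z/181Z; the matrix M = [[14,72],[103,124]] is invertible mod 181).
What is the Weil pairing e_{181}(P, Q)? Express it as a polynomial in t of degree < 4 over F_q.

115317939515887 + 37215213176362*t + 18785163298181*t^2 + 116401789026387*t^3

e_{181}(aP+bQ,cP+dQ) = e_{181}(P,Q)^(ad-bc); with (a,b,c,d)=(14,72,103,124) this gives the det-181 law.
det M = 14*124 - 72*103 = -5680 = 112 (mod 181); 112^{-1} = 160 (mod 181).
n = 181 = (10110101)_2 (8 bits, wt 5); accumulate f_{181,P'}(Q'+S)/f_{181,P'}(S) along the 7-step ladder.
So e_{181}(P',Q') = 30548078273696 + 100427292981151*t + 19399612903276*t^2 + 113780720762253*t^3.
e_{181}(P,Q) = (30548078273696 + 100427292981151*t + 19399612903276*t^2 + 113780720762253*t^3)^{160} = 115317939515887 + 37215213176362*t + 18785163298181*t^2 + 116401789026387*t^3.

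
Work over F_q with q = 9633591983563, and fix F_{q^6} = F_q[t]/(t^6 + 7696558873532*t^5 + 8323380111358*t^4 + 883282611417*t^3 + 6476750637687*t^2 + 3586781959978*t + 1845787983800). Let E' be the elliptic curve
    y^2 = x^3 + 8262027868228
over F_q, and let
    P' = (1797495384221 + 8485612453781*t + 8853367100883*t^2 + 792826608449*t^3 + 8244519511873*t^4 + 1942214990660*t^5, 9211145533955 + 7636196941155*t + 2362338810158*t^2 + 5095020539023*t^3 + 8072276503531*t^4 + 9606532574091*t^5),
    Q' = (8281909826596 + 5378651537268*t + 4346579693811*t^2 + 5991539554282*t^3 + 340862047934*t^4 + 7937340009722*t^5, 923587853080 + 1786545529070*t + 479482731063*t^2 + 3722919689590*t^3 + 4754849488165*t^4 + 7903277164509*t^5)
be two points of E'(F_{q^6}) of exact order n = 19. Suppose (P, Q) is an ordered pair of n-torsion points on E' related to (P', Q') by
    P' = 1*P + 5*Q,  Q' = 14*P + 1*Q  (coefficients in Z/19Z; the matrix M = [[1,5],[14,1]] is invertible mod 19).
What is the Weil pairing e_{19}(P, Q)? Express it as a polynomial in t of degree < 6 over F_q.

e_{19} is bilinear + alternating on E[19], so e_{19}(1*P + 5*Q, 14*P + 1*Q) = e_{19}(P,Q)^(1*1-5*14).
1*1 - 5*14 = -69; reduced mod 19: det = 7, inverse 11.
5-bit Miller (10011) on E'/F_{9633591983563} with a'=0, b'=8262027868228: accumulate tangent/chord ratios at Q'+S and P'+S'.
e_{19}(P',Q') = 6656112365741 + 1052884132005*t + 5339691288348*t^2 + 4829573449614*t^3 + 8006646856344*t^4 + 8582626282437*t^5.
Raise to 11: e(P,Q) = 5188502489033 + 6197380923945*t + 682861691222*t^2 + 9188083362965*t^3 + 7082303725*t^4 + 5828874602002*t^5 in mu_{19}.

5188502489033 + 6197380923945*t + 682861691222*t^2 + 9188083362965*t^3 + 7082303725*t^4 + 5828874602002*t^5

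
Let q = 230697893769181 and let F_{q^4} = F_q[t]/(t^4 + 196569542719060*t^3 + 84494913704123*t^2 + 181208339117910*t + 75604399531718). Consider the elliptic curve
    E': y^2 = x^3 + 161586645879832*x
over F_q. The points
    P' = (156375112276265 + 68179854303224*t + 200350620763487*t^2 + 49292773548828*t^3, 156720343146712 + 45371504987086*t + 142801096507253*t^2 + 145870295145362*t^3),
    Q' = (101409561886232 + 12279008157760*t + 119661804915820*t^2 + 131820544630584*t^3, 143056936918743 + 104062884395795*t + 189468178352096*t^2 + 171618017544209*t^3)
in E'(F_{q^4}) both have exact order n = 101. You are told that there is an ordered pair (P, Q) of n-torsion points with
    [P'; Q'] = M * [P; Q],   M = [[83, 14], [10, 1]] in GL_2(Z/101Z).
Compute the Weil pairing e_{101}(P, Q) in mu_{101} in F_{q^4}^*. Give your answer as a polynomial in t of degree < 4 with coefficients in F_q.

Under M = [[83,14],[10,1]] in GL_2(Z/101), e_{101}(P',Q') = e_{101}(P,Q)^(83*1-14*10 mod 101).
Hence e(P,Q) = e(P',Q')^{62} where 62 = 44^{-1} mod 101.
n = 101 = (1100101)_2 (7 bits, wt 4); accumulate f_{101,P'}(Q'+S)/f_{101,P'}(S) along the 6-step ladder.
Result: e(P',Q') = 48968121926417 + 218862476458474*t + 179716217842794*t^2 + 173329224119744*t^3.
Finally e_{101}(P,Q) = 208733487833113 + 111163801938117*t + 82983330748968*t^2 + 118511790131433*t^3.

208733487833113 + 111163801938117*t + 82983330748968*t^2 + 118511790131433*t^3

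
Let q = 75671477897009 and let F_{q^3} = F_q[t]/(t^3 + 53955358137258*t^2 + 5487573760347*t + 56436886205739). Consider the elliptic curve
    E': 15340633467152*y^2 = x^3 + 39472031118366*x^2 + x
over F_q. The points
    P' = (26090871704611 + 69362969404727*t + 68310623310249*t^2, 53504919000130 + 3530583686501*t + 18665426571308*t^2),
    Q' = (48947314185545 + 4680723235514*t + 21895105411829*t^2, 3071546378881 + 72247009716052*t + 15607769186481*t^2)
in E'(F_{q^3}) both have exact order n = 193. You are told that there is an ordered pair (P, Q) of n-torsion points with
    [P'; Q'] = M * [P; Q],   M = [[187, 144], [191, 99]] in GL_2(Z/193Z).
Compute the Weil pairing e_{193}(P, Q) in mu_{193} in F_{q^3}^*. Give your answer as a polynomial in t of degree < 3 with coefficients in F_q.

e_{193} is bilinear + alternating on E[193], so e_{193}(187*P + 144*Q, 191*P + 99*Q) = e_{193}(P,Q)^(187*99-144*191).
det M = 187*99 - 144*191 = -8991 = 80 (mod 193); 80^{-1} = 152 (mod 193).
Set x_W=30896499255564*u+46739080879316, y_W=30896499255564*v; then E': y_W^2=x_W^3+68960150276089*x_W.
Miller loop for e_{193} over F_{75671477897009^3}: bits of 193 = 11000001; 7 double steps + 2 add steps, l/v at each.
e_{193}(P',Q') = 37156571703708 + 6075837805508*t + 50643152821476*t^2.
Raise to 152: e(P,Q) = 40464559127645 + 10020690285390*t + 36285831860809*t^2 in mu_{193}.

40464559127645 + 10020690285390*t + 36285831860809*t^2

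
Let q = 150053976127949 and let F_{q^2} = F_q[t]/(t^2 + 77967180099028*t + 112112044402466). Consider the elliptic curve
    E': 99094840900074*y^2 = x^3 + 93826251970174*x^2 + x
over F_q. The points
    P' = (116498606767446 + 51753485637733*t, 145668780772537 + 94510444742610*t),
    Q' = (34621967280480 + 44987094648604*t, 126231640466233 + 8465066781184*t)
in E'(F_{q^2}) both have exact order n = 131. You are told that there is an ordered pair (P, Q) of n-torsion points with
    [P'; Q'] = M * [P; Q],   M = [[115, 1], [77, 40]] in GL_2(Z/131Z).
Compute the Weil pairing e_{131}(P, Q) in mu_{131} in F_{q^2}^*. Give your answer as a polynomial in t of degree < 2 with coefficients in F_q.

Alternating bilinearity on E[131] (values in mu_{131} in F_{150053976127949^2}) gives e(P',Q') = e(P,Q)^det(M).
det(M) mod 131 = 69; its inverse in (Z/131)^* is 19 (check: 69*19 mod 131 = 1).
Undo Montgomery via alpha=51333350115350, beta=67948806787804: (a',b')=(17859019067260,55026236106884) over F_{150053976127949}.
n = 131 = (10000011)_2 (8 bits, wt 3); accumulate f_{131,P'}(Q'+S)/f_{131,P'}(S) along the 7-step ladder.
f_P(D_Q)/f_Q(D_P) = 75839257501393 + 105080523934398*t.
Raise to 19: e(P,Q) = 124793614372286 + 99741478132606*t in mu_{131}.

124793614372286 + 99741478132606*t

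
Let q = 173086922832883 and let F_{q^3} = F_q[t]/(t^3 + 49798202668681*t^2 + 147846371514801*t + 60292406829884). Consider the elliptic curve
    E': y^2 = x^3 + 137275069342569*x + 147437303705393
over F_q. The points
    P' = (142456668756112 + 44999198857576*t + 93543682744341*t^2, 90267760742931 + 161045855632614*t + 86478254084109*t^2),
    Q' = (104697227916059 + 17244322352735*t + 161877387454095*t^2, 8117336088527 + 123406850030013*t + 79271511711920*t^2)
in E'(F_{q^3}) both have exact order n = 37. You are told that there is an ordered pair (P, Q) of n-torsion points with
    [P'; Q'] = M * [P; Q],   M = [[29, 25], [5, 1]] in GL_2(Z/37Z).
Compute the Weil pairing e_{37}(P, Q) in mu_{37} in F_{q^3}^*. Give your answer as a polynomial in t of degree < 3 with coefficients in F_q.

160141303600711 + 89334532326610*t + 135689431151257*t^2

The 37-Weil pairing on E[37] over F_{173086922832883} is alternating-bilinear: e_{37}(P',Q') = e_{37}(P,Q)^det(M).
det(M) mod 37 = 15; its inverse in (Z/37)^* is 5 (check: 15*5 mod 37 = 1).
Build f_{37,P'} and f_{37,Q'} via the 6-bit ladder of 37=100101_2; evaluate at shifted divisors; quotient in F_{173086922832883^3}.
e_{37}(P',Q') = 145568126781172 + 38956532467480*t + 55089935751927*t^2.
(145568126781172 + 38956532467480*t + 55089935751927*t^2)^{5} mod (173086922832883,f) = 160141303600711 + 89334532326610*t + 135689431151257*t^2.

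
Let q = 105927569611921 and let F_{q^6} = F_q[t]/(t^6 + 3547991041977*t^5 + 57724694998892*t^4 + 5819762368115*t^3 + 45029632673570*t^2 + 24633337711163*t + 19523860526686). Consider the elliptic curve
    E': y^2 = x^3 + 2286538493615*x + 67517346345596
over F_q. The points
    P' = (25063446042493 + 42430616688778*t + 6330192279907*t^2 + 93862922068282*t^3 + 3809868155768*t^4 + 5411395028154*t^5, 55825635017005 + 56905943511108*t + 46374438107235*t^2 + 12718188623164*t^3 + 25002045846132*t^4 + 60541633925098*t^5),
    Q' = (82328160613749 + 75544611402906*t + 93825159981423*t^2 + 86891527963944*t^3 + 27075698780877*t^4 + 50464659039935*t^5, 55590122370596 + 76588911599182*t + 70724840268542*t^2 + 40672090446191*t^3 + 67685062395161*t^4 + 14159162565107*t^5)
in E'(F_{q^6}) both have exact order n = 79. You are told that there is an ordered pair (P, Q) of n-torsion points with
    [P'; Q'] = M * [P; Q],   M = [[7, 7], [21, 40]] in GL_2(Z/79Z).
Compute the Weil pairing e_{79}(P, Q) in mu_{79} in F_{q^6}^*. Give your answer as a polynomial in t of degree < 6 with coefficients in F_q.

103128694601084 + 58560947383400*t + 100622300428878*t^2 + 104568300118156*t^3 + 105246547581937*t^4 + 59967297808335*t^5

e_{79} is bilinear + alternating on E[79], so e_{79}(7*P + 7*Q, 21*P + 40*Q) = e_{79}(P,Q)^(7*40-7*21).
Hence e(P,Q) = e(P',Q')^{60} where 60 = 54^{-1} mod 79.
Run Miller on y^2=x^3+2286538493615*x+67517346345596 over F_{105927569611921}: ladder 1001111 (7 bits); e = f_P(D_Q)/f_Q(D_P).
So e_{79}(P',Q') = 62811055418862 + 62597997673714*t + 3051029458627*t^2 + 26794105155738*t^3 + 25981420828404*t^4 + 41052820927271*t^5.
Raise to 60: e(P,Q) = 103128694601084 + 58560947383400*t + 100622300428878*t^2 + 104568300118156*t^3 + 105246547581937*t^4 + 59967297808335*t^5 in mu_{79}.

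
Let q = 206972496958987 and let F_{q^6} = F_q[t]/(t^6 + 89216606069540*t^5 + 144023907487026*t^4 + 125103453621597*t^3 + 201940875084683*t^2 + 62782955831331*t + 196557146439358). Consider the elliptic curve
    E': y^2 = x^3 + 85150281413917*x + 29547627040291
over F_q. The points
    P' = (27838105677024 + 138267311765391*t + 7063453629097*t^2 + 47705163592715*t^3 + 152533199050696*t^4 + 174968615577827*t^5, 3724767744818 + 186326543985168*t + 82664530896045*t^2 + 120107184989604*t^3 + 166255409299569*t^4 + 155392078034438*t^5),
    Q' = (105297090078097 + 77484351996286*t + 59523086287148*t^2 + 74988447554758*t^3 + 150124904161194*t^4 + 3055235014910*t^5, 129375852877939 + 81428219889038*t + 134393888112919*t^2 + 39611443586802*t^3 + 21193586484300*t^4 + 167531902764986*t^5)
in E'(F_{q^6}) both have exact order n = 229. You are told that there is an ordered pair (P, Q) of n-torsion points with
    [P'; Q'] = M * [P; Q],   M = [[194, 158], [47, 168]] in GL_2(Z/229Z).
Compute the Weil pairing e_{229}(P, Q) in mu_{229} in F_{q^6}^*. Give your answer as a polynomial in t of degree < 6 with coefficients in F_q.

Under M = [[194,158],[47,168]] in GL_2(Z/229), e_{229}(P',Q') = e_{229}(P,Q)^(194*168-158*47 mod 229).
So e_{229}(P,Q) = e_{229}(P',Q')^{124}, since 205*124 = 1 mod 229.
n = 229 = (11100101)_2 (8 bits, wt 5); accumulate f_{229,P'}(Q'+S)/f_{229,P'}(S) along the 7-step ladder.
Miller gives e_{229}(P',Q') = 91890167723557 + 144074409991569*t + 137691134503760*t^2 + 182457945277613*t^3 + 193684074484108*t^4 + 148790995358484*t^5 in F_{206972496958987^6}.
Finally e_{229}(P,Q) = 139994040112389 + 89598460576989*t + 64607416545827*t^2 + 71189245827741*t^3 + 114374451891370*t^4 + 45089541212448*t^5.

139994040112389 + 89598460576989*t + 64607416545827*t^2 + 71189245827741*t^3 + 114374451891370*t^4 + 45089541212448*t^5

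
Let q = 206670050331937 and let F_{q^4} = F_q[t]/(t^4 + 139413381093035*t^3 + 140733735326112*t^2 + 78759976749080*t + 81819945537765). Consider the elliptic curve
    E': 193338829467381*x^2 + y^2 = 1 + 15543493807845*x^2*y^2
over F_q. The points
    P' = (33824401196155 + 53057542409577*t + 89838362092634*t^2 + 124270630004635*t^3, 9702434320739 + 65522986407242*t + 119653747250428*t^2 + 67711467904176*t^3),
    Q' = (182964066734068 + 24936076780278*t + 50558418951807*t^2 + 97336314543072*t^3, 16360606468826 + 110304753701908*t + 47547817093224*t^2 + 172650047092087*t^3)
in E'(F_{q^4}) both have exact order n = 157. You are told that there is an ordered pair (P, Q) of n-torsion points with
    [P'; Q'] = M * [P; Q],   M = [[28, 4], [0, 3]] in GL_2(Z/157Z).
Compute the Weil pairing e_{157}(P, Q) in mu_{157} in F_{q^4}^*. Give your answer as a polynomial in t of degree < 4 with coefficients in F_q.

The 157-Weil pairing on E[157] over F_{206670050331937} is alternating-bilinear: e_{157}(P',Q') = e_{157}(P,Q)^det(M).
Hence e(P,Q) = e(P',Q')^{43} where 43 = 84^{-1} mod 157.
Map (x,y)_Ed via u=(1+y)/(1-y), v=(1+y)/((1-y)x) to Montgomery A=90812450447764,B=853440505717; then to (a',b')=(169607719875213,155596016718312).
Miller loop for e_{157} over F_{206670050331937^4}: bits of 157 = 10011101; 7 double steps + 4 add steps, l/v at each.
Result: e(P',Q') = 138378303830752 + 136723757107461*t + 96630976824100*t^2 + 129024092886135*t^3.
Finally e_{157}(P,Q) = 32655811457599 + 5181511342604*t + 95947540523239*t^2 + 121687687254165*t^3.

32655811457599 + 5181511342604*t + 95947540523239*t^2 + 121687687254165*t^3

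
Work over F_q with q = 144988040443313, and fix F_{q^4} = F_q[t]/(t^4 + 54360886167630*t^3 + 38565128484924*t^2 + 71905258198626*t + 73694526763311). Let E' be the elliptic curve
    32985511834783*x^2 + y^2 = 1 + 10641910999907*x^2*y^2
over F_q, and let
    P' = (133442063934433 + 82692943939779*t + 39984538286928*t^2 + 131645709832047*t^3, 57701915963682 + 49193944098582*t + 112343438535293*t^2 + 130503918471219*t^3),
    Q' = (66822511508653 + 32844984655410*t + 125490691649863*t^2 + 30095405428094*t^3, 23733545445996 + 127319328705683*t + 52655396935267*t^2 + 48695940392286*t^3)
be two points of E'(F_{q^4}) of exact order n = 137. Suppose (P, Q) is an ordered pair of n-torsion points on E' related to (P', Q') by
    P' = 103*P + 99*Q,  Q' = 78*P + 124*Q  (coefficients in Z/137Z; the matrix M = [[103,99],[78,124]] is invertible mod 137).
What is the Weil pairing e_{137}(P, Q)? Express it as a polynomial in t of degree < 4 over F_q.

Since e_{137}(P,P)=e_{137}(Q,Q)=1 and e_{137}(Q,P)=e_{137}(P,Q)^{-1}, expanding e_{137}(103*P + 99*Q,78*P + 124*Q) leaves e(P,Q)^det(M).
det(M) mod 137 = 118; its inverse in (Z/137)^* is 36 (check: 118*36 mod 137 = 1).
Map (x,y)_Ed via u=(1+y)/(1-y), v=(1+y)/((1-y)x) to Montgomery A=56915226854148,B=53532659212405; then to (a',b')=(120591546744314,16539001863395).
n = 137 = (10001001)_2 (8 bits, wt 3); accumulate f_{137,P'}(Q'+S)/f_{137,P'}(S) along the 7-step ladder.
Result: e(P',Q') = 117600477639145 + 99635031093874*t + 118356246815483*t^2 + 85138221883416*t^3.
Finally e_{137}(P,Q) = 67751931908916 + 124905033800297*t + 103936590682904*t^2 + 63063262523444*t^3.

67751931908916 + 124905033800297*t + 103936590682904*t^2 + 63063262523444*t^3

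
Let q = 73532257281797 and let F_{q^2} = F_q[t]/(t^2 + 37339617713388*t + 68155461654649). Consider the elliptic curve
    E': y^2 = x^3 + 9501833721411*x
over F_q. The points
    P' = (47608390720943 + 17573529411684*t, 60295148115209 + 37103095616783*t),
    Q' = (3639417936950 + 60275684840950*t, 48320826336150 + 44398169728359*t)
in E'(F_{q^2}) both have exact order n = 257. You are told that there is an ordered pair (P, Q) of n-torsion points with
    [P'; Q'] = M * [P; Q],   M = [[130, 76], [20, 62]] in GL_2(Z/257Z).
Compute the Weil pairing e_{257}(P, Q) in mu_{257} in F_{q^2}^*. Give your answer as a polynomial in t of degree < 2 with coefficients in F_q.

46255568121049 + 37689652579973*t

Since e_{257}(P,P)=e_{257}(Q,Q)=1 and e_{257}(Q,P)=e_{257}(P,Q)^{-1}, expanding e_{257}(130*P + 76*Q,20*P + 62*Q) leaves e(P,Q)^det(M).
So e_{257}(P,Q) = e_{257}(P',Q')^{38}, since 115*38 = 1 mod 257.
n = 257 = (100000001)_2 (9 bits, wt 2); accumulate f_{257,P'}(Q'+S)/f_{257,P'}(S) along the 8-step ladder.
Result: e(P',Q') = 10813863059452 + 3722963906144*t.
Thus e_{257}(P,Q) = 46255568121049 + 37689652579973*t.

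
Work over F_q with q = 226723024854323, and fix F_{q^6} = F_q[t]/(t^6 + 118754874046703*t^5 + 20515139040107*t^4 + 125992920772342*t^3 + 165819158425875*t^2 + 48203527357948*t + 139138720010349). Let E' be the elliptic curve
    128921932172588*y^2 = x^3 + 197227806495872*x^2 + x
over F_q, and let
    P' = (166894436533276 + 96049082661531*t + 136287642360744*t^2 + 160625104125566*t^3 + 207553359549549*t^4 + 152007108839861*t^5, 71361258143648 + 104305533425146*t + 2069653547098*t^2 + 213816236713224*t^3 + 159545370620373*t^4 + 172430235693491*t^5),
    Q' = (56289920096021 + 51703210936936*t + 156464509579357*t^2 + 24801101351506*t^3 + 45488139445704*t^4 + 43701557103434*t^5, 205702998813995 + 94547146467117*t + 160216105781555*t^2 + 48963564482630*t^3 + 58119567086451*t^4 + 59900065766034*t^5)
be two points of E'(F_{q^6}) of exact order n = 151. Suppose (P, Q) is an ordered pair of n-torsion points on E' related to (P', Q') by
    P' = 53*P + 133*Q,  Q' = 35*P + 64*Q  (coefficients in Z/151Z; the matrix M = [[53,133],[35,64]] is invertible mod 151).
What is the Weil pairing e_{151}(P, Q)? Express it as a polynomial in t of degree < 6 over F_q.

e_{151}(aP+bQ,cP+dQ) = e_{151}(P,Q)^(ad-bc); with (a,b,c,d)=(53,133,35,64) this gives the det-151 law.
53*64 - 133*35 = -1263; reduced mod 151: det = 96, inverse 140.
(x,y)|->(89746068142437x+73371911061787,89746068142437y) sends E' to y^2=x^3+2473434103114*x+105198785675962.
8-bit Miller (10010111) on E'/F_{226723024854323} with a'=2473434103114, b'=105198785675962: accumulate tangent/chord ratios at Q'+S and P'+S'.
e_{151}(P',Q') = 189278885500593 + 92996225715253*t + 153417562827645*t^2 + 76466157876683*t^3 + 79906837819021*t^4 + 87395778345953*t^5.
Finally e_{151}(P,Q) = 226216482217161 + 74247257741810*t + 103342856450101*t^2 + 134142360301300*t^3 + 108468882558626*t^4 + 63219075939583*t^5.

226216482217161 + 74247257741810*t + 103342856450101*t^2 + 134142360301300*t^3 + 108468882558626*t^4 + 63219075939583*t^5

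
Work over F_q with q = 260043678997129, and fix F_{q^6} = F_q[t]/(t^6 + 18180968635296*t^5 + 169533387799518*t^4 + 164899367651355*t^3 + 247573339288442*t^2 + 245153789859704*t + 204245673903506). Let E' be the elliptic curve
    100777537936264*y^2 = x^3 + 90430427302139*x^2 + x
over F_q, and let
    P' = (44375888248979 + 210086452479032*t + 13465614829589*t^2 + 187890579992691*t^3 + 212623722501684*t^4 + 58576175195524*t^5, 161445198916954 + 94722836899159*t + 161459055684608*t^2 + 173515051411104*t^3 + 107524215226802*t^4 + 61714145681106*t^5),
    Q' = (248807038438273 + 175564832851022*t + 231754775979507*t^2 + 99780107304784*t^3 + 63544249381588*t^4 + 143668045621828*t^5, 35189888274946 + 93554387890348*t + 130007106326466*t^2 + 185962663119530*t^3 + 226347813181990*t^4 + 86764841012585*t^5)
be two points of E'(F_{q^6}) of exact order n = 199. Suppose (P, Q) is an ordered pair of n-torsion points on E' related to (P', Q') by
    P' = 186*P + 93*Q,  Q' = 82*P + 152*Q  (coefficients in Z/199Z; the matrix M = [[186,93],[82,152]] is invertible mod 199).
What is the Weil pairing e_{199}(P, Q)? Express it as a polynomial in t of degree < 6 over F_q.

Under M = [[186,93],[82,152]] in GL_2(Z/199), e_{199}(P',Q') = e_{199}(P,Q)^(186*152-93*82 mod 199).
Hence e(P,Q) = e(P',Q')^{195} where 195 = 149^{-1} mod 199.
Set x_W=43317301326042*u+41956000309139, y_W=43317301326042*v; then E': y_W^2=x_W^3+201169491391229*x_W+212191312998166.
n = 199 = (11000111)_2 (8 bits, wt 5); accumulate f_{199,P'}(Q'+S)/f_{199,P'}(S) along the 7-step ladder.
So e_{199}(P',Q') = 73515872214138 + 186095422614512*t + 14295319486572*t^2 + 177121917839258*t^3 + 206708667495047*t^4 + 245073400384707*t^5.
(73515872214138 + 186095422614512*t + 14295319486572*t^2 + 177121917839258*t^3 + 206708667495047*t^4 + 245073400384707*t^5)^{195} mod (260043678997129,f) = 59798732801052 + 57853826183536*t + 34961051950109*t^2 + 163249744207362*t^3 + 55075420163149*t^4 + 82607729097009*t^5.

59798732801052 + 57853826183536*t + 34961051950109*t^2 + 163249744207362*t^3 + 55075420163149*t^4 + 82607729097009*t^5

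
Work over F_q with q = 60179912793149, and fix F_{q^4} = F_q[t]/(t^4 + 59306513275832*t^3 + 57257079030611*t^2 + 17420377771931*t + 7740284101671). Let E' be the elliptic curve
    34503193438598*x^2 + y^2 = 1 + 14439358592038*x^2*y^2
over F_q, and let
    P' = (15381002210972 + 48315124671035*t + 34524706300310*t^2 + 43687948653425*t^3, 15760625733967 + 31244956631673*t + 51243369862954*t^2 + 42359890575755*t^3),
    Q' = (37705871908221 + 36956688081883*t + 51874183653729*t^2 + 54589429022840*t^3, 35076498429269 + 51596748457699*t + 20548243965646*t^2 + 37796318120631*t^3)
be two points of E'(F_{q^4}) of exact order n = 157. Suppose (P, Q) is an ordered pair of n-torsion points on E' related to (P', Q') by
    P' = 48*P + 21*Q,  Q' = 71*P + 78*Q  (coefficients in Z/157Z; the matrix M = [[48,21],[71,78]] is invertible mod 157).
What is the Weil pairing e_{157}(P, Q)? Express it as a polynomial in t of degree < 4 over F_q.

Alternating bilinearity on E[157] (values in mu_{157} in F_{60179912793149^4}) gives e(P',Q') = e(P,Q)^det(M).
Hence e(P,Q) = e(P',Q')^{20} where 20 = 55^{-1} mod 157.
Map (x,y)_Ed via u=(1+y)/(1-y), v=(1+y)/((1-y)x) to Montgomery A=10187957648708,B=23405673594354; then to (a',b')=(7017186278530,13244305908531).
Double-and-add over 10011101: 8-1 doublings, 5-1 additions; each step l_{T,T}/v_{2T} or l_{T,P'}/v at Q'+S for random S.
The quotient is 40278289532304 + 8064334458495*t + 26128978533116*t^2 + 15422945303902*t^3.
Finally e_{157}(P,Q) = 54159980751859 + 54516862258276*t + 59428296167747*t^2 + 40118721462184*t^3.

54159980751859 + 54516862258276*t + 59428296167747*t^2 + 40118721462184*t^3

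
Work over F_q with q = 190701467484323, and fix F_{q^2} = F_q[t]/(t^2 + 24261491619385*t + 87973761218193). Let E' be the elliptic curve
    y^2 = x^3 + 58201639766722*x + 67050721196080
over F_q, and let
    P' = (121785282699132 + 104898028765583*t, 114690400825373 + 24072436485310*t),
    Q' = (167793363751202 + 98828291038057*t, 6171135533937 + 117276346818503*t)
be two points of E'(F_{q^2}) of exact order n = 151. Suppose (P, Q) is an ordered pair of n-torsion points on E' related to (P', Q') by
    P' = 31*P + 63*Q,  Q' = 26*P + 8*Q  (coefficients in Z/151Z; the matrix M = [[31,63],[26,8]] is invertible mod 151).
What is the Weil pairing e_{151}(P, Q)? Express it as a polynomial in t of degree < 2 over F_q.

Under M = [[31,63],[26,8]] in GL_2(Z/151), e_{151}(P',Q') = e_{151}(P,Q)^(31*8-63*26 mod 151).
det M = 31*8 - 63*26 = -1390 = 120 (mod 151); 120^{-1} = 112 (mod 151).
Build f_{151,P'} and f_{151,Q'} via the 8-bit ladder of 151=10010111_2; evaluate at shifted divisors; quotient in F_{190701467484323^2}.
f_P(D_Q)/f_Q(D_P) = 73815727408955 + 74004120774685*t.
Finally e_{151}(P,Q) = 30785666199003 + 39654964524365*t.

30785666199003 + 39654964524365*t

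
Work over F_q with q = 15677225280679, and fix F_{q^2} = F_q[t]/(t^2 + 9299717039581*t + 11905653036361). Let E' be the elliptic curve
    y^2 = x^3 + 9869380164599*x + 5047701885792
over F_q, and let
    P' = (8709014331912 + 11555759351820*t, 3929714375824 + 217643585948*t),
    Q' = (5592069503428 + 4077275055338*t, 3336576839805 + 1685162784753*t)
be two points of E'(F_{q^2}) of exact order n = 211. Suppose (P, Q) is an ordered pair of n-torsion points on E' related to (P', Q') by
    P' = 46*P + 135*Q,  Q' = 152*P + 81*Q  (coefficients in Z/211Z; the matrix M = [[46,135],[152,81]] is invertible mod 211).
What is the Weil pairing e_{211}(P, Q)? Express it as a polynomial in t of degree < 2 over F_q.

The 211-Weil pairing on E[211] over F_{15677225280679} is alternating-bilinear: e_{211}(P',Q') = e_{211}(P,Q)^det(M).
So e_{211}(P,Q) = e_{211}(P',Q')^{27}, since 86*27 = 1 mod 211.
Build f_{211,P'} and f_{211,Q'} via the 8-bit ladder of 211=11010011_2; evaluate at shifted divisors; quotient in F_{15677225280679^2}.
So e_{211}(P',Q') = 2406590213214 + 9415569572046*t.
Finally e_{211}(P,Q) = 7916865769367 + 10935470388025*t.

7916865769367 + 10935470388025*t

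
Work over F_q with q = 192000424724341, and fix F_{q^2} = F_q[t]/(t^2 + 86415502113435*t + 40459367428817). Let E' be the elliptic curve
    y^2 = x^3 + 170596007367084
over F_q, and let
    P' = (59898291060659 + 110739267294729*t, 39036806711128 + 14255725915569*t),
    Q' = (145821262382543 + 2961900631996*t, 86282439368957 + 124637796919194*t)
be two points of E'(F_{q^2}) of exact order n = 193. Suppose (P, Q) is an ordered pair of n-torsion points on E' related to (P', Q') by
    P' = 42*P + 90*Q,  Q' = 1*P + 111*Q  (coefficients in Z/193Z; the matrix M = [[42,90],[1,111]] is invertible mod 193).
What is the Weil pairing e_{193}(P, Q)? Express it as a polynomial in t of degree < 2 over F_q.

e_{193}(aP+bQ,cP+dQ) = e_{193}(P,Q)^(ad-bc); with (a,b,c,d)=(42,90,1,111) this gives the det-193 law.
det(M) mod 193 = 133; its inverse in (Z/193)^* is 119 (check: 133*119 mod 193 = 1).
Double-and-add over 11000001: 8-1 doublings, 3-1 additions; each step l_{T,T}/v_{2T} or l_{T,P'}/v at Q'+S for random S.
Miller gives e_{193}(P',Q') = 38136762155613 + 171238968519265*t in F_{192000424724341^2}.
Thus e_{193}(P,Q) = 189086353030670 + 17302630741831*t.

189086353030670 + 17302630741831*t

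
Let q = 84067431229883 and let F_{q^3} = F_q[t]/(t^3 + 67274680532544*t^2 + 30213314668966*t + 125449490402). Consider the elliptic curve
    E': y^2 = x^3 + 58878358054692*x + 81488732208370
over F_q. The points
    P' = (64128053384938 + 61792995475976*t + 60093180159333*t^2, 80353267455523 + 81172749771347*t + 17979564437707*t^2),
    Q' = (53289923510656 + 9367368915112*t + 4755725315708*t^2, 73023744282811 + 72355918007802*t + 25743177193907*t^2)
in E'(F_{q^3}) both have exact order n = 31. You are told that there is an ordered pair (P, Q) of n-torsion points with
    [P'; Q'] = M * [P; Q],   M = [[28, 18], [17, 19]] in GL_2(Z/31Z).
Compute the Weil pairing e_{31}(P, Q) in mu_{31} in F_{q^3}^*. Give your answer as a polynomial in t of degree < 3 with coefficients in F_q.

59762616669426 + 58088955892379*t + 63025066054753*t^2

Under M = [[28,18],[17,19]] in GL_2(Z/31), e_{31}(P',Q') = e_{31}(P,Q)^(28*19-18*17 mod 31).
det M = 28*19 - 18*17 = 226 = 9 (mod 31); 9^{-1} = 7 (mod 31).
Build f_{31,P'} and f_{31,Q'} via the 5-bit ladder of 31=11111_2; evaluate at shifted divisors; quotient in F_{84067431229883^3}.
e_{31}(P',Q') = 23233624631881 + 67918710229326*t + 18505073248135*t^2.
(23233624631881 + 67918710229326*t + 18505073248135*t^2)^{7} mod (84067431229883,f) = 59762616669426 + 58088955892379*t + 63025066054753*t^2.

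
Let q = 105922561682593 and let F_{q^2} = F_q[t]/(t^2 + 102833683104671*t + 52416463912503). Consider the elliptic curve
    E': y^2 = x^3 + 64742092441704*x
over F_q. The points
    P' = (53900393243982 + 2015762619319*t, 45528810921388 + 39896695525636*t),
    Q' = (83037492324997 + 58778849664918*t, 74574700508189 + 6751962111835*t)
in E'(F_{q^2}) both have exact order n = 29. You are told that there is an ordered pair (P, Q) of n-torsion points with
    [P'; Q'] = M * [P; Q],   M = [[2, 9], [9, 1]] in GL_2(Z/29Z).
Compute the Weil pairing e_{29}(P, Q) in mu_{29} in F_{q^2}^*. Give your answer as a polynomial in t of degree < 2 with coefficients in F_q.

Since e_{29}(P,P)=e_{29}(Q,Q)=1 and e_{29}(Q,P)=e_{29}(P,Q)^{-1}, expanding e_{29}(2*P + 9*Q,9*P + 1*Q) leaves e(P,Q)^det(M).
det(M) mod 29 = 8; its inverse in (Z/29)^* is 11 (check: 8*11 mod 29 = 1).
Double-and-add over 11101: 5-1 doublings, 4-1 additions; each step l_{T,T}/v_{2T} or l_{T,P'}/v at Q'+S for random S.
e_{29}(P',Q') = 74532597271717 + 45690093050856*t.
Hence e(P,Q) = 100775595123108 + 1130483664033*t in F_{105922561682593^2}^*.

100775595123108 + 1130483664033*t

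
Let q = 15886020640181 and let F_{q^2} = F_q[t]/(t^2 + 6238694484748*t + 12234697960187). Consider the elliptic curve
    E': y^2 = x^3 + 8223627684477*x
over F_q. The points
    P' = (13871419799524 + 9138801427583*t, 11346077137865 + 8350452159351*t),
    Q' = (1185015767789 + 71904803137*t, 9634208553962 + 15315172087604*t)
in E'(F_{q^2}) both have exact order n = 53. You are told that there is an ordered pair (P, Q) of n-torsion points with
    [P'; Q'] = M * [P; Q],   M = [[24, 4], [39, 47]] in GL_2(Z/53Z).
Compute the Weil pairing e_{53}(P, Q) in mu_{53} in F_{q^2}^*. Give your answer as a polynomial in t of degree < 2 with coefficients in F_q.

Alternating bilinearity on E[53] (values in mu_{53} in F_{15886020640181^2}) gives e(P',Q') = e(P,Q)^det(M).
Hence e(P,Q) = e(P',Q')^{3} where 3 = 18^{-1} mod 53.
6-bit Miller (110101) on E'/F_{15886020640181} with a'=8223627684477, b'=0: accumulate tangent/chord ratios at Q'+S and P'+S'.
The quotient is 8823730255450 + 9034632363952*t.
e_{53}(P,Q) = (8823730255450 + 9034632363952*t)^{3} = 2734685059677 + 12290896210998*t.

2734685059677 + 12290896210998*t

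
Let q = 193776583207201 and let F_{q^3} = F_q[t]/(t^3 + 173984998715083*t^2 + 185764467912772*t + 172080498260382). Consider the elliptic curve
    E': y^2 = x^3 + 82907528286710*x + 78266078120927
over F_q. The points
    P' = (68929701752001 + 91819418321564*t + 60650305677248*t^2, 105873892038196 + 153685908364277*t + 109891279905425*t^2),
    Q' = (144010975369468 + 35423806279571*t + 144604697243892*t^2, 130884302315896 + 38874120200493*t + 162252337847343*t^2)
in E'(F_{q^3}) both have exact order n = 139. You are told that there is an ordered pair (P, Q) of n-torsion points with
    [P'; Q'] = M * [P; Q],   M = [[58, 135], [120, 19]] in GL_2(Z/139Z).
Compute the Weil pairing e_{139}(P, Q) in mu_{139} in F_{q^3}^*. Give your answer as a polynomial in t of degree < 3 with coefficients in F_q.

41474497371172 + 193701564069005*t + 130889319947936*t^2

The 139-Weil pairing on E[139] over F_{193776583207201} is alternating-bilinear: e_{139}(P',Q') = e_{139}(P,Q)^det(M).
So e_{139}(P,Q) = e_{139}(P',Q')^{21}, since 53*21 = 1 mod 139.
8-bit Miller (10001011) on E'/F_{193776583207201} with a'=82907528286710, b'=78266078120927: accumulate tangent/chord ratios at Q'+S and P'+S'.
Miller gives e_{139}(P',Q') = 139103105873881 + 118241518336219*t + 34727515825568*t^2 in F_{193776583207201^3}.
Raise to 21: e(P,Q) = 41474497371172 + 193701564069005*t + 130889319947936*t^2 in mu_{139}.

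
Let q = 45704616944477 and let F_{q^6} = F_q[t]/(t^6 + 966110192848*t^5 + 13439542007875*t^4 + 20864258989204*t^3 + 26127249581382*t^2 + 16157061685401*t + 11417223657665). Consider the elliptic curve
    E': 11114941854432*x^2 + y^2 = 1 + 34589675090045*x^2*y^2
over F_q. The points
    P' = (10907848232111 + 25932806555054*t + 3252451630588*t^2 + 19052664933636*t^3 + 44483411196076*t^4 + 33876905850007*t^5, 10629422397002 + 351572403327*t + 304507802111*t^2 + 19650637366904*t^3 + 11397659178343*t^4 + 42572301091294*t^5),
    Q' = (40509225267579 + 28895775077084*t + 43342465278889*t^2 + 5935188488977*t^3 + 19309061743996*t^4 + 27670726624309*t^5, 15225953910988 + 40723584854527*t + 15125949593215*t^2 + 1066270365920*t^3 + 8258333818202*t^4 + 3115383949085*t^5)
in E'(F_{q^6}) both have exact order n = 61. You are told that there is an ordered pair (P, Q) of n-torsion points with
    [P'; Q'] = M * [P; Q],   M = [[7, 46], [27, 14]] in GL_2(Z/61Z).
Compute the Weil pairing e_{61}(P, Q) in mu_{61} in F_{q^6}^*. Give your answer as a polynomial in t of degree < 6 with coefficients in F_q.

Alternating bilinearity on E[61] (values in mu_{61} in F_{45704616944477^6}) gives e(P',Q') = e(P,Q)^det(M).
Inverting 15 mod 61: 57. Thus e_{61}(P,Q) = e(P',Q')^{57}.
Edwards a_E,d_E -> Montgomery A=0,B=14793244115141 -> Weierstrass 38154389140199,0 via alpha=0,beta=5557470927216.
Miller loop for e_{61} over F_{45704616944477^6}: bits of 61 = 111101; 5 double steps + 4 add steps, l/v at each.
So e_{61}(P',Q') = 45023011868438 + 36063911311479*t + 158076320144*t^2 + 28448455306996*t^3 + 12864111723954*t^4 + 13579812530739*t^5.
(45023011868438 + 36063911311479*t + 158076320144*t^2 + 28448455306996*t^3 + 12864111723954*t^4 + 13579812530739*t^5)^{57} mod (45704616944477,f) = 1373907488702 + 17295823860708*t + 25472547736677*t^2 + 32353663935104*t^3 + 741149406621*t^4 + 25926705727198*t^5.

1373907488702 + 17295823860708*t + 25472547736677*t^2 + 32353663935104*t^3 + 741149406621*t^4 + 25926705727198*t^5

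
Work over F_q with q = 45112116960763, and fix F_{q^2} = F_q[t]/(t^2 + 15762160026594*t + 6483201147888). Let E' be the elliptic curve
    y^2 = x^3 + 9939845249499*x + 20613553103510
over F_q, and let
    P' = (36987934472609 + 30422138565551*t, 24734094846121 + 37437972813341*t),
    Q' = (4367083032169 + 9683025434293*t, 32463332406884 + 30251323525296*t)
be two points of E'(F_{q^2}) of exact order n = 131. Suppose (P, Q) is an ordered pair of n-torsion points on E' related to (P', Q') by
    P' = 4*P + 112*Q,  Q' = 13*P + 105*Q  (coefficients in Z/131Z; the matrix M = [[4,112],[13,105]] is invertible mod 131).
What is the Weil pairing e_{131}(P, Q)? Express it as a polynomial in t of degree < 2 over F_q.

e_{131}(aP+bQ,cP+dQ) = e_{131}(P,Q)^(ad-bc); with (a,b,c,d)=(4,112,13,105) this gives the det-131 law.
det(M) mod 131 = 12; its inverse in (Z/131)^* is 11 (check: 12*11 mod 131 = 1).
Double-and-add over 10000011: 8-1 doublings, 3-1 additions; each step l_{T,T}/v_{2T} or l_{T,P'}/v at Q'+S for random S.
f_P(D_Q)/f_Q(D_P) = 12896150889431 + 39564217514967*t.
e_{131}(P,Q) = (12896150889431 + 39564217514967*t)^{11} = 43093810624063 + 27769226551496*t.

43093810624063 + 27769226551496*t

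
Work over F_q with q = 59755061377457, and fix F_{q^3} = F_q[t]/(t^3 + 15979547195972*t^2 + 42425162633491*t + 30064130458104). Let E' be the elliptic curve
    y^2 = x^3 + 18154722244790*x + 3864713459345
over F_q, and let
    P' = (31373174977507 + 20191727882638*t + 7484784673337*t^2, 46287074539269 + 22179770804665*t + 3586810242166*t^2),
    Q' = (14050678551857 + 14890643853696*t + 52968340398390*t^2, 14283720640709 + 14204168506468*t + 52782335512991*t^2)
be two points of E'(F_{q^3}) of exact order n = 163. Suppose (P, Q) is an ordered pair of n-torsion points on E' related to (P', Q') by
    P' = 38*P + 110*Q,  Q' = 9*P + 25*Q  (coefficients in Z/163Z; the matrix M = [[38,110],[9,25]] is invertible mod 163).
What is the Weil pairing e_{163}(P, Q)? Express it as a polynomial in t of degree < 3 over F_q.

35226734843419 + 33472693718763*t + 27694843892063*t^2

Since e_{163}(P,P)=e_{163}(Q,Q)=1 and e_{163}(Q,P)=e_{163}(P,Q)^{-1}, expanding e_{163}(38*P + 110*Q,9*P + 25*Q) leaves e(P,Q)^det(M).
Inverting 123 mod 163: 110. Thus e_{163}(P,Q) = e(P',Q')^{110}.
8-bit Miller (10100011) on E'/F_{59755061377457} with a'=18154722244790, b'=3864713459345: accumulate tangent/chord ratios at Q'+S and P'+S'.
Result: e(P',Q') = 41132957642593 + 3074986220072*t + 44280583304445*t^2.
Hence e(P,Q) = 35226734843419 + 33472693718763*t + 27694843892063*t^2 in F_{59755061377457^3}^*.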